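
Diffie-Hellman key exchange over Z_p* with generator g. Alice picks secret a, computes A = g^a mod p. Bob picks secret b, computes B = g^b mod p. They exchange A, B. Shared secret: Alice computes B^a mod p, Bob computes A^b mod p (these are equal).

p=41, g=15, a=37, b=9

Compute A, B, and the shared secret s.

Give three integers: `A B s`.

A = 15^37 mod 41  (bits of 37 = 100101)
  bit 0 = 1: r = r^2 * 15 mod 41 = 1^2 * 15 = 1*15 = 15
  bit 1 = 0: r = r^2 mod 41 = 15^2 = 20
  bit 2 = 0: r = r^2 mod 41 = 20^2 = 31
  bit 3 = 1: r = r^2 * 15 mod 41 = 31^2 * 15 = 18*15 = 24
  bit 4 = 0: r = r^2 mod 41 = 24^2 = 2
  bit 5 = 1: r = r^2 * 15 mod 41 = 2^2 * 15 = 4*15 = 19
  -> A = 19
B = 15^9 mod 41  (bits of 9 = 1001)
  bit 0 = 1: r = r^2 * 15 mod 41 = 1^2 * 15 = 1*15 = 15
  bit 1 = 0: r = r^2 mod 41 = 15^2 = 20
  bit 2 = 0: r = r^2 mod 41 = 20^2 = 31
  bit 3 = 1: r = r^2 * 15 mod 41 = 31^2 * 15 = 18*15 = 24
  -> B = 24
s = B^a = 24^37 mod 41  (bits of 37 = 100101)
  bit 0 = 1: r = r^2 * 24 mod 41 = 1^2 * 24 = 1*24 = 24
  bit 1 = 0: r = r^2 mod 41 = 24^2 = 2
  bit 2 = 0: r = r^2 mod 41 = 2^2 = 4
  bit 3 = 1: r = r^2 * 24 mod 41 = 4^2 * 24 = 16*24 = 15
  bit 4 = 0: r = r^2 mod 41 = 15^2 = 20
  bit 5 = 1: r = r^2 * 24 mod 41 = 20^2 * 24 = 31*24 = 6
  -> s = B^a = 6

Answer: 19 24 6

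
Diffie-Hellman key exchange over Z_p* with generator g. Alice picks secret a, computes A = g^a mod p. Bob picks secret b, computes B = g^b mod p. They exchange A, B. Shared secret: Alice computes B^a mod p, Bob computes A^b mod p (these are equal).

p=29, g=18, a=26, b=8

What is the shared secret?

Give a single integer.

A = 18^26 mod 29  (bits of 26 = 11010)
  bit 0 = 1: r = r^2 * 18 mod 29 = 1^2 * 18 = 1*18 = 18
  bit 1 = 1: r = r^2 * 18 mod 29 = 18^2 * 18 = 5*18 = 3
  bit 2 = 0: r = r^2 mod 29 = 3^2 = 9
  bit 3 = 1: r = r^2 * 18 mod 29 = 9^2 * 18 = 23*18 = 8
  bit 4 = 0: r = r^2 mod 29 = 8^2 = 6
  -> A = 6
B = 18^8 mod 29  (bits of 8 = 1000)
  bit 0 = 1: r = r^2 * 18 mod 29 = 1^2 * 18 = 1*18 = 18
  bit 1 = 0: r = r^2 mod 29 = 18^2 = 5
  bit 2 = 0: r = r^2 mod 29 = 5^2 = 25
  bit 3 = 0: r = r^2 mod 29 = 25^2 = 16
  -> B = 16
s = B^a = 16^26 mod 29  (bits of 26 = 11010)
  bit 0 = 1: r = r^2 * 16 mod 29 = 1^2 * 16 = 1*16 = 16
  bit 1 = 1: r = r^2 * 16 mod 29 = 16^2 * 16 = 24*16 = 7
  bit 2 = 0: r = r^2 mod 29 = 7^2 = 20
  bit 3 = 1: r = r^2 * 16 mod 29 = 20^2 * 16 = 23*16 = 20
  bit 4 = 0: r = r^2 mod 29 = 20^2 = 23
  -> s = B^a = 23

Answer: 23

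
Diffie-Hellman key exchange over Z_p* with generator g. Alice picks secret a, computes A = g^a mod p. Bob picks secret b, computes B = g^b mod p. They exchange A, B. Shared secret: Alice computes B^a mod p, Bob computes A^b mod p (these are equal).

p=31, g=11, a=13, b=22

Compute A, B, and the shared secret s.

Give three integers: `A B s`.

A = 11^13 mod 31  (bits of 13 = 1101)
  bit 0 = 1: r = r^2 * 11 mod 31 = 1^2 * 11 = 1*11 = 11
  bit 1 = 1: r = r^2 * 11 mod 31 = 11^2 * 11 = 28*11 = 29
  bit 2 = 0: r = r^2 mod 31 = 29^2 = 4
  bit 3 = 1: r = r^2 * 11 mod 31 = 4^2 * 11 = 16*11 = 21
  -> A = 21
B = 11^22 mod 31  (bits of 22 = 10110)
  bit 0 = 1: r = r^2 * 11 mod 31 = 1^2 * 11 = 1*11 = 11
  bit 1 = 0: r = r^2 mod 31 = 11^2 = 28
  bit 2 = 1: r = r^2 * 11 mod 31 = 28^2 * 11 = 9*11 = 6
  bit 3 = 1: r = r^2 * 11 mod 31 = 6^2 * 11 = 5*11 = 24
  bit 4 = 0: r = r^2 mod 31 = 24^2 = 18
  -> B = 18
s = B^a = 18^13 mod 31  (bits of 13 = 1101)
  bit 0 = 1: r = r^2 * 18 mod 31 = 1^2 * 18 = 1*18 = 18
  bit 1 = 1: r = r^2 * 18 mod 31 = 18^2 * 18 = 14*18 = 4
  bit 2 = 0: r = r^2 mod 31 = 4^2 = 16
  bit 3 = 1: r = r^2 * 18 mod 31 = 16^2 * 18 = 8*18 = 20
  -> s = B^a = 20

Answer: 21 18 20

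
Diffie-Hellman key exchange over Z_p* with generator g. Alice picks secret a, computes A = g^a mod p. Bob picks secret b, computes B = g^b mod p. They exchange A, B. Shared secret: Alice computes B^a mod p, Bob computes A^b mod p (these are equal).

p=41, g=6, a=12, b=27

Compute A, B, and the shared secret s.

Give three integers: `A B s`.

Answer: 4 12 25

Derivation:
A = 6^12 mod 41  (bits of 12 = 1100)
  bit 0 = 1: r = r^2 * 6 mod 41 = 1^2 * 6 = 1*6 = 6
  bit 1 = 1: r = r^2 * 6 mod 41 = 6^2 * 6 = 36*6 = 11
  bit 2 = 0: r = r^2 mod 41 = 11^2 = 39
  bit 3 = 0: r = r^2 mod 41 = 39^2 = 4
  -> A = 4
B = 6^27 mod 41  (bits of 27 = 11011)
  bit 0 = 1: r = r^2 * 6 mod 41 = 1^2 * 6 = 1*6 = 6
  bit 1 = 1: r = r^2 * 6 mod 41 = 6^2 * 6 = 36*6 = 11
  bit 2 = 0: r = r^2 mod 41 = 11^2 = 39
  bit 3 = 1: r = r^2 * 6 mod 41 = 39^2 * 6 = 4*6 = 24
  bit 4 = 1: r = r^2 * 6 mod 41 = 24^2 * 6 = 2*6 = 12
  -> B = 12
s = B^a = 12^12 mod 41  (bits of 12 = 1100)
  bit 0 = 1: r = r^2 * 12 mod 41 = 1^2 * 12 = 1*12 = 12
  bit 1 = 1: r = r^2 * 12 mod 41 = 12^2 * 12 = 21*12 = 6
  bit 2 = 0: r = r^2 mod 41 = 6^2 = 36
  bit 3 = 0: r = r^2 mod 41 = 36^2 = 25
  -> s = B^a = 25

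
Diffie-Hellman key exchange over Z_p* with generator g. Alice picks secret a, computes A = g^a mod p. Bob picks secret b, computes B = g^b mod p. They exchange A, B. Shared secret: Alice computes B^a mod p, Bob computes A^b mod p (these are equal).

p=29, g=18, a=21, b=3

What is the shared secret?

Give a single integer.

Answer: 17

Derivation:
A = 18^21 mod 29  (bits of 21 = 10101)
  bit 0 = 1: r = r^2 * 18 mod 29 = 1^2 * 18 = 1*18 = 18
  bit 1 = 0: r = r^2 mod 29 = 18^2 = 5
  bit 2 = 1: r = r^2 * 18 mod 29 = 5^2 * 18 = 25*18 = 15
  bit 3 = 0: r = r^2 mod 29 = 15^2 = 22
  bit 4 = 1: r = r^2 * 18 mod 29 = 22^2 * 18 = 20*18 = 12
  -> A = 12
B = 18^3 mod 29  (bits of 3 = 11)
  bit 0 = 1: r = r^2 * 18 mod 29 = 1^2 * 18 = 1*18 = 18
  bit 1 = 1: r = r^2 * 18 mod 29 = 18^2 * 18 = 5*18 = 3
  -> B = 3
s = B^a = 3^21 mod 29  (bits of 21 = 10101)
  bit 0 = 1: r = r^2 * 3 mod 29 = 1^2 * 3 = 1*3 = 3
  bit 1 = 0: r = r^2 mod 29 = 3^2 = 9
  bit 2 = 1: r = r^2 * 3 mod 29 = 9^2 * 3 = 23*3 = 11
  bit 3 = 0: r = r^2 mod 29 = 11^2 = 5
  bit 4 = 1: r = r^2 * 3 mod 29 = 5^2 * 3 = 25*3 = 17
  -> s = B^a = 17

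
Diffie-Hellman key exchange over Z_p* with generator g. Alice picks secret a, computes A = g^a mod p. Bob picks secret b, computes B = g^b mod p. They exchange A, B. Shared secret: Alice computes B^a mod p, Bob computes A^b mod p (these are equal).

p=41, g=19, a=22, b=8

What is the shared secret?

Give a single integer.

Answer: 16

Derivation:
A = 19^22 mod 41  (bits of 22 = 10110)
  bit 0 = 1: r = r^2 * 19 mod 41 = 1^2 * 19 = 1*19 = 19
  bit 1 = 0: r = r^2 mod 41 = 19^2 = 33
  bit 2 = 1: r = r^2 * 19 mod 41 = 33^2 * 19 = 23*19 = 27
  bit 3 = 1: r = r^2 * 19 mod 41 = 27^2 * 19 = 32*19 = 34
  bit 4 = 0: r = r^2 mod 41 = 34^2 = 8
  -> A = 8
B = 19^8 mod 41  (bits of 8 = 1000)
  bit 0 = 1: r = r^2 * 19 mod 41 = 1^2 * 19 = 1*19 = 19
  bit 1 = 0: r = r^2 mod 41 = 19^2 = 33
  bit 2 = 0: r = r^2 mod 41 = 33^2 = 23
  bit 3 = 0: r = r^2 mod 41 = 23^2 = 37
  -> B = 37
s = B^a = 37^22 mod 41  (bits of 22 = 10110)
  bit 0 = 1: r = r^2 * 37 mod 41 = 1^2 * 37 = 1*37 = 37
  bit 1 = 0: r = r^2 mod 41 = 37^2 = 16
  bit 2 = 1: r = r^2 * 37 mod 41 = 16^2 * 37 = 10*37 = 1
  bit 3 = 1: r = r^2 * 37 mod 41 = 1^2 * 37 = 1*37 = 37
  bit 4 = 0: r = r^2 mod 41 = 37^2 = 16
  -> s = B^a = 16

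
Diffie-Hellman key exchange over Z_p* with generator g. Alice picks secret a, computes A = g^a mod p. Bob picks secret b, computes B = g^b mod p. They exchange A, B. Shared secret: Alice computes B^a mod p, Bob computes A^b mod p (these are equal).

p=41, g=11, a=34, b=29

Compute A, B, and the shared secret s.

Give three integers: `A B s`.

Answer: 5 29 8

Derivation:
A = 11^34 mod 41  (bits of 34 = 100010)
  bit 0 = 1: r = r^2 * 11 mod 41 = 1^2 * 11 = 1*11 = 11
  bit 1 = 0: r = r^2 mod 41 = 11^2 = 39
  bit 2 = 0: r = r^2 mod 41 = 39^2 = 4
  bit 3 = 0: r = r^2 mod 41 = 4^2 = 16
  bit 4 = 1: r = r^2 * 11 mod 41 = 16^2 * 11 = 10*11 = 28
  bit 5 = 0: r = r^2 mod 41 = 28^2 = 5
  -> A = 5
B = 11^29 mod 41  (bits of 29 = 11101)
  bit 0 = 1: r = r^2 * 11 mod 41 = 1^2 * 11 = 1*11 = 11
  bit 1 = 1: r = r^2 * 11 mod 41 = 11^2 * 11 = 39*11 = 19
  bit 2 = 1: r = r^2 * 11 mod 41 = 19^2 * 11 = 33*11 = 35
  bit 3 = 0: r = r^2 mod 41 = 35^2 = 36
  bit 4 = 1: r = r^2 * 11 mod 41 = 36^2 * 11 = 25*11 = 29
  -> B = 29
s = B^a = 29^34 mod 41  (bits of 34 = 100010)
  bit 0 = 1: r = r^2 * 29 mod 41 = 1^2 * 29 = 1*29 = 29
  bit 1 = 0: r = r^2 mod 41 = 29^2 = 21
  bit 2 = 0: r = r^2 mod 41 = 21^2 = 31
  bit 3 = 0: r = r^2 mod 41 = 31^2 = 18
  bit 4 = 1: r = r^2 * 29 mod 41 = 18^2 * 29 = 37*29 = 7
  bit 5 = 0: r = r^2 mod 41 = 7^2 = 8
  -> s = B^a = 8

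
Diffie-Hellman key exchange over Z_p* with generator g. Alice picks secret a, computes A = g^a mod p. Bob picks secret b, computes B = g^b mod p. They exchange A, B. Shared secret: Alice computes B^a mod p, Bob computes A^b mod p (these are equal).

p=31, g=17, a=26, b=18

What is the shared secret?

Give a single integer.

A = 17^26 mod 31  (bits of 26 = 11010)
  bit 0 = 1: r = r^2 * 17 mod 31 = 1^2 * 17 = 1*17 = 17
  bit 1 = 1: r = r^2 * 17 mod 31 = 17^2 * 17 = 10*17 = 15
  bit 2 = 0: r = r^2 mod 31 = 15^2 = 8
  bit 3 = 1: r = r^2 * 17 mod 31 = 8^2 * 17 = 2*17 = 3
  bit 4 = 0: r = r^2 mod 31 = 3^2 = 9
  -> A = 9
B = 17^18 mod 31  (bits of 18 = 10010)
  bit 0 = 1: r = r^2 * 17 mod 31 = 1^2 * 17 = 1*17 = 17
  bit 1 = 0: r = r^2 mod 31 = 17^2 = 10
  bit 2 = 0: r = r^2 mod 31 = 10^2 = 7
  bit 3 = 1: r = r^2 * 17 mod 31 = 7^2 * 17 = 18*17 = 27
  bit 4 = 0: r = r^2 mod 31 = 27^2 = 16
  -> B = 16
s = B^a = 16^26 mod 31  (bits of 26 = 11010)
  bit 0 = 1: r = r^2 * 16 mod 31 = 1^2 * 16 = 1*16 = 16
  bit 1 = 1: r = r^2 * 16 mod 31 = 16^2 * 16 = 8*16 = 4
  bit 2 = 0: r = r^2 mod 31 = 4^2 = 16
  bit 3 = 1: r = r^2 * 16 mod 31 = 16^2 * 16 = 8*16 = 4
  bit 4 = 0: r = r^2 mod 31 = 4^2 = 16
  -> s = B^a = 16

Answer: 16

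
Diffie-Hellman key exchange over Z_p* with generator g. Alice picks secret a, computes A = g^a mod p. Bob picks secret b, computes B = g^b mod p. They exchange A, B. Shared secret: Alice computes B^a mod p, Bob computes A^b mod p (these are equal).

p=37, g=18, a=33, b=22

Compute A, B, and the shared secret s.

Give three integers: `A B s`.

Answer: 29 30 11

Derivation:
A = 18^33 mod 37  (bits of 33 = 100001)
  bit 0 = 1: r = r^2 * 18 mod 37 = 1^2 * 18 = 1*18 = 18
  bit 1 = 0: r = r^2 mod 37 = 18^2 = 28
  bit 2 = 0: r = r^2 mod 37 = 28^2 = 7
  bit 3 = 0: r = r^2 mod 37 = 7^2 = 12
  bit 4 = 0: r = r^2 mod 37 = 12^2 = 33
  bit 5 = 1: r = r^2 * 18 mod 37 = 33^2 * 18 = 16*18 = 29
  -> A = 29
B = 18^22 mod 37  (bits of 22 = 10110)
  bit 0 = 1: r = r^2 * 18 mod 37 = 1^2 * 18 = 1*18 = 18
  bit 1 = 0: r = r^2 mod 37 = 18^2 = 28
  bit 2 = 1: r = r^2 * 18 mod 37 = 28^2 * 18 = 7*18 = 15
  bit 3 = 1: r = r^2 * 18 mod 37 = 15^2 * 18 = 3*18 = 17
  bit 4 = 0: r = r^2 mod 37 = 17^2 = 30
  -> B = 30
s = B^a = 30^33 mod 37  (bits of 33 = 100001)
  bit 0 = 1: r = r^2 * 30 mod 37 = 1^2 * 30 = 1*30 = 30
  bit 1 = 0: r = r^2 mod 37 = 30^2 = 12
  bit 2 = 0: r = r^2 mod 37 = 12^2 = 33
  bit 3 = 0: r = r^2 mod 37 = 33^2 = 16
  bit 4 = 0: r = r^2 mod 37 = 16^2 = 34
  bit 5 = 1: r = r^2 * 30 mod 37 = 34^2 * 30 = 9*30 = 11
  -> s = B^a = 11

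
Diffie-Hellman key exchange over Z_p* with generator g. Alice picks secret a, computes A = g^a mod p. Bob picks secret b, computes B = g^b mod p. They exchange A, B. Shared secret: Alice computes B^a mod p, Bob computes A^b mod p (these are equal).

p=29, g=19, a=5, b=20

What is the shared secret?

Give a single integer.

A = 19^5 mod 29  (bits of 5 = 101)
  bit 0 = 1: r = r^2 * 19 mod 29 = 1^2 * 19 = 1*19 = 19
  bit 1 = 0: r = r^2 mod 29 = 19^2 = 13
  bit 2 = 1: r = r^2 * 19 mod 29 = 13^2 * 19 = 24*19 = 21
  -> A = 21
B = 19^20 mod 29  (bits of 20 = 10100)
  bit 0 = 1: r = r^2 * 19 mod 29 = 1^2 * 19 = 1*19 = 19
  bit 1 = 0: r = r^2 mod 29 = 19^2 = 13
  bit 2 = 1: r = r^2 * 19 mod 29 = 13^2 * 19 = 24*19 = 21
  bit 3 = 0: r = r^2 mod 29 = 21^2 = 6
  bit 4 = 0: r = r^2 mod 29 = 6^2 = 7
  -> B = 7
s = B^a = 7^5 mod 29  (bits of 5 = 101)
  bit 0 = 1: r = r^2 * 7 mod 29 = 1^2 * 7 = 1*7 = 7
  bit 1 = 0: r = r^2 mod 29 = 7^2 = 20
  bit 2 = 1: r = r^2 * 7 mod 29 = 20^2 * 7 = 23*7 = 16
  -> s = B^a = 16

Answer: 16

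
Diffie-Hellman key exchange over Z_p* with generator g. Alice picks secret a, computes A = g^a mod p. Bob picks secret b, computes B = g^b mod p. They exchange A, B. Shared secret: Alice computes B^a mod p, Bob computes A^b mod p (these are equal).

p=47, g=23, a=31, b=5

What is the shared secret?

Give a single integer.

A = 23^31 mod 47  (bits of 31 = 11111)
  bit 0 = 1: r = r^2 * 23 mod 47 = 1^2 * 23 = 1*23 = 23
  bit 1 = 1: r = r^2 * 23 mod 47 = 23^2 * 23 = 12*23 = 41
  bit 2 = 1: r = r^2 * 23 mod 47 = 41^2 * 23 = 36*23 = 29
  bit 3 = 1: r = r^2 * 23 mod 47 = 29^2 * 23 = 42*23 = 26
  bit 4 = 1: r = r^2 * 23 mod 47 = 26^2 * 23 = 18*23 = 38
  -> A = 38
B = 23^5 mod 47  (bits of 5 = 101)
  bit 0 = 1: r = r^2 * 23 mod 47 = 1^2 * 23 = 1*23 = 23
  bit 1 = 0: r = r^2 mod 47 = 23^2 = 12
  bit 2 = 1: r = r^2 * 23 mod 47 = 12^2 * 23 = 3*23 = 22
  -> B = 22
s = B^a = 22^31 mod 47  (bits of 31 = 11111)
  bit 0 = 1: r = r^2 * 22 mod 47 = 1^2 * 22 = 1*22 = 22
  bit 1 = 1: r = r^2 * 22 mod 47 = 22^2 * 22 = 14*22 = 26
  bit 2 = 1: r = r^2 * 22 mod 47 = 26^2 * 22 = 18*22 = 20
  bit 3 = 1: r = r^2 * 22 mod 47 = 20^2 * 22 = 24*22 = 11
  bit 4 = 1: r = r^2 * 22 mod 47 = 11^2 * 22 = 27*22 = 30
  -> s = B^a = 30

Answer: 30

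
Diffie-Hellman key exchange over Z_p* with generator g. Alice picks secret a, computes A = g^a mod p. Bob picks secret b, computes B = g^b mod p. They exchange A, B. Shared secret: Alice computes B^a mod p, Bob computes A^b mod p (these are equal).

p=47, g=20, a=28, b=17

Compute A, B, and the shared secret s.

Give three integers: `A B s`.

Answer: 42 39 9

Derivation:
A = 20^28 mod 47  (bits of 28 = 11100)
  bit 0 = 1: r = r^2 * 20 mod 47 = 1^2 * 20 = 1*20 = 20
  bit 1 = 1: r = r^2 * 20 mod 47 = 20^2 * 20 = 24*20 = 10
  bit 2 = 1: r = r^2 * 20 mod 47 = 10^2 * 20 = 6*20 = 26
  bit 3 = 0: r = r^2 mod 47 = 26^2 = 18
  bit 4 = 0: r = r^2 mod 47 = 18^2 = 42
  -> A = 42
B = 20^17 mod 47  (bits of 17 = 10001)
  bit 0 = 1: r = r^2 * 20 mod 47 = 1^2 * 20 = 1*20 = 20
  bit 1 = 0: r = r^2 mod 47 = 20^2 = 24
  bit 2 = 0: r = r^2 mod 47 = 24^2 = 12
  bit 3 = 0: r = r^2 mod 47 = 12^2 = 3
  bit 4 = 1: r = r^2 * 20 mod 47 = 3^2 * 20 = 9*20 = 39
  -> B = 39
s = B^a = 39^28 mod 47  (bits of 28 = 11100)
  bit 0 = 1: r = r^2 * 39 mod 47 = 1^2 * 39 = 1*39 = 39
  bit 1 = 1: r = r^2 * 39 mod 47 = 39^2 * 39 = 17*39 = 5
  bit 2 = 1: r = r^2 * 39 mod 47 = 5^2 * 39 = 25*39 = 35
  bit 3 = 0: r = r^2 mod 47 = 35^2 = 3
  bit 4 = 0: r = r^2 mod 47 = 3^2 = 9
  -> s = B^a = 9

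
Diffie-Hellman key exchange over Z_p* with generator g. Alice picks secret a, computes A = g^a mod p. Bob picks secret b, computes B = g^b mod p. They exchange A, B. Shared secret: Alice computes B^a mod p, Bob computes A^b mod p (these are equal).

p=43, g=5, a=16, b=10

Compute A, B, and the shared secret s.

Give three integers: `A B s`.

Answer: 40 24 10

Derivation:
A = 5^16 mod 43  (bits of 16 = 10000)
  bit 0 = 1: r = r^2 * 5 mod 43 = 1^2 * 5 = 1*5 = 5
  bit 1 = 0: r = r^2 mod 43 = 5^2 = 25
  bit 2 = 0: r = r^2 mod 43 = 25^2 = 23
  bit 3 = 0: r = r^2 mod 43 = 23^2 = 13
  bit 4 = 0: r = r^2 mod 43 = 13^2 = 40
  -> A = 40
B = 5^10 mod 43  (bits of 10 = 1010)
  bit 0 = 1: r = r^2 * 5 mod 43 = 1^2 * 5 = 1*5 = 5
  bit 1 = 0: r = r^2 mod 43 = 5^2 = 25
  bit 2 = 1: r = r^2 * 5 mod 43 = 25^2 * 5 = 23*5 = 29
  bit 3 = 0: r = r^2 mod 43 = 29^2 = 24
  -> B = 24
s = B^a = 24^16 mod 43  (bits of 16 = 10000)
  bit 0 = 1: r = r^2 * 24 mod 43 = 1^2 * 24 = 1*24 = 24
  bit 1 = 0: r = r^2 mod 43 = 24^2 = 17
  bit 2 = 0: r = r^2 mod 43 = 17^2 = 31
  bit 3 = 0: r = r^2 mod 43 = 31^2 = 15
  bit 4 = 0: r = r^2 mod 43 = 15^2 = 10
  -> s = B^a = 10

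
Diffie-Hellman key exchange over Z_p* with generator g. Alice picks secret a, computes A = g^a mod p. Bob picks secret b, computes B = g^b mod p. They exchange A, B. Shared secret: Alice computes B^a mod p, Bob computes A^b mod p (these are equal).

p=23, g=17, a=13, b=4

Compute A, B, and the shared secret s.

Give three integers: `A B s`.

A = 17^13 mod 23  (bits of 13 = 1101)
  bit 0 = 1: r = r^2 * 17 mod 23 = 1^2 * 17 = 1*17 = 17
  bit 1 = 1: r = r^2 * 17 mod 23 = 17^2 * 17 = 13*17 = 14
  bit 2 = 0: r = r^2 mod 23 = 14^2 = 12
  bit 3 = 1: r = r^2 * 17 mod 23 = 12^2 * 17 = 6*17 = 10
  -> A = 10
B = 17^4 mod 23  (bits of 4 = 100)
  bit 0 = 1: r = r^2 * 17 mod 23 = 1^2 * 17 = 1*17 = 17
  bit 1 = 0: r = r^2 mod 23 = 17^2 = 13
  bit 2 = 0: r = r^2 mod 23 = 13^2 = 8
  -> B = 8
s = B^a = 8^13 mod 23  (bits of 13 = 1101)
  bit 0 = 1: r = r^2 * 8 mod 23 = 1^2 * 8 = 1*8 = 8
  bit 1 = 1: r = r^2 * 8 mod 23 = 8^2 * 8 = 18*8 = 6
  bit 2 = 0: r = r^2 mod 23 = 6^2 = 13
  bit 3 = 1: r = r^2 * 8 mod 23 = 13^2 * 8 = 8*8 = 18
  -> s = B^a = 18

Answer: 10 8 18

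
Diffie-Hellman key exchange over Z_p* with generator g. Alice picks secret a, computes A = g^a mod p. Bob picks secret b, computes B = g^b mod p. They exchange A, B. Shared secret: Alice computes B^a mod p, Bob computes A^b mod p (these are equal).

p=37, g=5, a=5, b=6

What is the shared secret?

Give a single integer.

Answer: 27

Derivation:
A = 5^5 mod 37  (bits of 5 = 101)
  bit 0 = 1: r = r^2 * 5 mod 37 = 1^2 * 5 = 1*5 = 5
  bit 1 = 0: r = r^2 mod 37 = 5^2 = 25
  bit 2 = 1: r = r^2 * 5 mod 37 = 25^2 * 5 = 33*5 = 17
  -> A = 17
B = 5^6 mod 37  (bits of 6 = 110)
  bit 0 = 1: r = r^2 * 5 mod 37 = 1^2 * 5 = 1*5 = 5
  bit 1 = 1: r = r^2 * 5 mod 37 = 5^2 * 5 = 25*5 = 14
  bit 2 = 0: r = r^2 mod 37 = 14^2 = 11
  -> B = 11
s = B^a = 11^5 mod 37  (bits of 5 = 101)
  bit 0 = 1: r = r^2 * 11 mod 37 = 1^2 * 11 = 1*11 = 11
  bit 1 = 0: r = r^2 mod 37 = 11^2 = 10
  bit 2 = 1: r = r^2 * 11 mod 37 = 10^2 * 11 = 26*11 = 27
  -> s = B^a = 27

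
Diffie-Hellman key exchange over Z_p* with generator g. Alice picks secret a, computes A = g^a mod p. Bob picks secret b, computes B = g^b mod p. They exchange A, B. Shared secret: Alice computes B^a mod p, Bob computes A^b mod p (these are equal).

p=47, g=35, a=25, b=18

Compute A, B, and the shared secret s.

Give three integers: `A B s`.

Answer: 44 37 6

Derivation:
A = 35^25 mod 47  (bits of 25 = 11001)
  bit 0 = 1: r = r^2 * 35 mod 47 = 1^2 * 35 = 1*35 = 35
  bit 1 = 1: r = r^2 * 35 mod 47 = 35^2 * 35 = 3*35 = 11
  bit 2 = 0: r = r^2 mod 47 = 11^2 = 27
  bit 3 = 0: r = r^2 mod 47 = 27^2 = 24
  bit 4 = 1: r = r^2 * 35 mod 47 = 24^2 * 35 = 12*35 = 44
  -> A = 44
B = 35^18 mod 47  (bits of 18 = 10010)
  bit 0 = 1: r = r^2 * 35 mod 47 = 1^2 * 35 = 1*35 = 35
  bit 1 = 0: r = r^2 mod 47 = 35^2 = 3
  bit 2 = 0: r = r^2 mod 47 = 3^2 = 9
  bit 3 = 1: r = r^2 * 35 mod 47 = 9^2 * 35 = 34*35 = 15
  bit 4 = 0: r = r^2 mod 47 = 15^2 = 37
  -> B = 37
s = B^a = 37^25 mod 47  (bits of 25 = 11001)
  bit 0 = 1: r = r^2 * 37 mod 47 = 1^2 * 37 = 1*37 = 37
  bit 1 = 1: r = r^2 * 37 mod 47 = 37^2 * 37 = 6*37 = 34
  bit 2 = 0: r = r^2 mod 47 = 34^2 = 28
  bit 3 = 0: r = r^2 mod 47 = 28^2 = 32
  bit 4 = 1: r = r^2 * 37 mod 47 = 32^2 * 37 = 37*37 = 6
  -> s = B^a = 6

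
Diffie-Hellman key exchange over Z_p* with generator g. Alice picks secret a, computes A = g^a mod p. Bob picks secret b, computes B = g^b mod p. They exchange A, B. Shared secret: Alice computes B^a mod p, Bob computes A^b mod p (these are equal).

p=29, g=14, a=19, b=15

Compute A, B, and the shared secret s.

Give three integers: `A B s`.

Answer: 10 15 19

Derivation:
A = 14^19 mod 29  (bits of 19 = 10011)
  bit 0 = 1: r = r^2 * 14 mod 29 = 1^2 * 14 = 1*14 = 14
  bit 1 = 0: r = r^2 mod 29 = 14^2 = 22
  bit 2 = 0: r = r^2 mod 29 = 22^2 = 20
  bit 3 = 1: r = r^2 * 14 mod 29 = 20^2 * 14 = 23*14 = 3
  bit 4 = 1: r = r^2 * 14 mod 29 = 3^2 * 14 = 9*14 = 10
  -> A = 10
B = 14^15 mod 29  (bits of 15 = 1111)
  bit 0 = 1: r = r^2 * 14 mod 29 = 1^2 * 14 = 1*14 = 14
  bit 1 = 1: r = r^2 * 14 mod 29 = 14^2 * 14 = 22*14 = 18
  bit 2 = 1: r = r^2 * 14 mod 29 = 18^2 * 14 = 5*14 = 12
  bit 3 = 1: r = r^2 * 14 mod 29 = 12^2 * 14 = 28*14 = 15
  -> B = 15
s = B^a = 15^19 mod 29  (bits of 19 = 10011)
  bit 0 = 1: r = r^2 * 15 mod 29 = 1^2 * 15 = 1*15 = 15
  bit 1 = 0: r = r^2 mod 29 = 15^2 = 22
  bit 2 = 0: r = r^2 mod 29 = 22^2 = 20
  bit 3 = 1: r = r^2 * 15 mod 29 = 20^2 * 15 = 23*15 = 26
  bit 4 = 1: r = r^2 * 15 mod 29 = 26^2 * 15 = 9*15 = 19
  -> s = B^a = 19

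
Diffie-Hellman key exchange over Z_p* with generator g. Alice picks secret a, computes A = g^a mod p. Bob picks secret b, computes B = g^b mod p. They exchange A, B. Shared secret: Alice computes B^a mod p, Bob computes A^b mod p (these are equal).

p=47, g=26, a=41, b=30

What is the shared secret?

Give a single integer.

A = 26^41 mod 47  (bits of 41 = 101001)
  bit 0 = 1: r = r^2 * 26 mod 47 = 1^2 * 26 = 1*26 = 26
  bit 1 = 0: r = r^2 mod 47 = 26^2 = 18
  bit 2 = 1: r = r^2 * 26 mod 47 = 18^2 * 26 = 42*26 = 11
  bit 3 = 0: r = r^2 mod 47 = 11^2 = 27
  bit 4 = 0: r = r^2 mod 47 = 27^2 = 24
  bit 5 = 1: r = r^2 * 26 mod 47 = 24^2 * 26 = 12*26 = 30
  -> A = 30
B = 26^30 mod 47  (bits of 30 = 11110)
  bit 0 = 1: r = r^2 * 26 mod 47 = 1^2 * 26 = 1*26 = 26
  bit 1 = 1: r = r^2 * 26 mod 47 = 26^2 * 26 = 18*26 = 45
  bit 2 = 1: r = r^2 * 26 mod 47 = 45^2 * 26 = 4*26 = 10
  bit 3 = 1: r = r^2 * 26 mod 47 = 10^2 * 26 = 6*26 = 15
  bit 4 = 0: r = r^2 mod 47 = 15^2 = 37
  -> B = 37
s = B^a = 37^41 mod 47  (bits of 41 = 101001)
  bit 0 = 1: r = r^2 * 37 mod 47 = 1^2 * 37 = 1*37 = 37
  bit 1 = 0: r = r^2 mod 47 = 37^2 = 6
  bit 2 = 1: r = r^2 * 37 mod 47 = 6^2 * 37 = 36*37 = 16
  bit 3 = 0: r = r^2 mod 47 = 16^2 = 21
  bit 4 = 0: r = r^2 mod 47 = 21^2 = 18
  bit 5 = 1: r = r^2 * 37 mod 47 = 18^2 * 37 = 42*37 = 3
  -> s = B^a = 3

Answer: 3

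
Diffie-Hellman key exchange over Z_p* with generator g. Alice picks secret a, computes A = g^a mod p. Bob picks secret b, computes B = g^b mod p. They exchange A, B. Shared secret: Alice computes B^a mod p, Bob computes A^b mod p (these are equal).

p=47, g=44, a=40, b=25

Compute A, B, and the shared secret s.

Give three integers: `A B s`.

A = 44^40 mod 47  (bits of 40 = 101000)
  bit 0 = 1: r = r^2 * 44 mod 47 = 1^2 * 44 = 1*44 = 44
  bit 1 = 0: r = r^2 mod 47 = 44^2 = 9
  bit 2 = 1: r = r^2 * 44 mod 47 = 9^2 * 44 = 34*44 = 39
  bit 3 = 0: r = r^2 mod 47 = 39^2 = 17
  bit 4 = 0: r = r^2 mod 47 = 17^2 = 7
  bit 5 = 0: r = r^2 mod 47 = 7^2 = 2
  -> A = 2
B = 44^25 mod 47  (bits of 25 = 11001)
  bit 0 = 1: r = r^2 * 44 mod 47 = 1^2 * 44 = 1*44 = 44
  bit 1 = 1: r = r^2 * 44 mod 47 = 44^2 * 44 = 9*44 = 20
  bit 2 = 0: r = r^2 mod 47 = 20^2 = 24
  bit 3 = 0: r = r^2 mod 47 = 24^2 = 12
  bit 4 = 1: r = r^2 * 44 mod 47 = 12^2 * 44 = 3*44 = 38
  -> B = 38
s = B^a = 38^40 mod 47  (bits of 40 = 101000)
  bit 0 = 1: r = r^2 * 38 mod 47 = 1^2 * 38 = 1*38 = 38
  bit 1 = 0: r = r^2 mod 47 = 38^2 = 34
  bit 2 = 1: r = r^2 * 38 mod 47 = 34^2 * 38 = 28*38 = 30
  bit 3 = 0: r = r^2 mod 47 = 30^2 = 7
  bit 4 = 0: r = r^2 mod 47 = 7^2 = 2
  bit 5 = 0: r = r^2 mod 47 = 2^2 = 4
  -> s = B^a = 4

Answer: 2 38 4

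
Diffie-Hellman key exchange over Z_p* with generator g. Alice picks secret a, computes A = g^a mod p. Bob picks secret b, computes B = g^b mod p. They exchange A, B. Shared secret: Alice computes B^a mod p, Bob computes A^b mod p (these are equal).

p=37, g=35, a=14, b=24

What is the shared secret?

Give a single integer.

A = 35^14 mod 37  (bits of 14 = 1110)
  bit 0 = 1: r = r^2 * 35 mod 37 = 1^2 * 35 = 1*35 = 35
  bit 1 = 1: r = r^2 * 35 mod 37 = 35^2 * 35 = 4*35 = 29
  bit 2 = 1: r = r^2 * 35 mod 37 = 29^2 * 35 = 27*35 = 20
  bit 3 = 0: r = r^2 mod 37 = 20^2 = 30
  -> A = 30
B = 35^24 mod 37  (bits of 24 = 11000)
  bit 0 = 1: r = r^2 * 35 mod 37 = 1^2 * 35 = 1*35 = 35
  bit 1 = 1: r = r^2 * 35 mod 37 = 35^2 * 35 = 4*35 = 29
  bit 2 = 0: r = r^2 mod 37 = 29^2 = 27
  bit 3 = 0: r = r^2 mod 37 = 27^2 = 26
  bit 4 = 0: r = r^2 mod 37 = 26^2 = 10
  -> B = 10
s = B^a = 10^14 mod 37  (bits of 14 = 1110)
  bit 0 = 1: r = r^2 * 10 mod 37 = 1^2 * 10 = 1*10 = 10
  bit 1 = 1: r = r^2 * 10 mod 37 = 10^2 * 10 = 26*10 = 1
  bit 2 = 1: r = r^2 * 10 mod 37 = 1^2 * 10 = 1*10 = 10
  bit 3 = 0: r = r^2 mod 37 = 10^2 = 26
  -> s = B^a = 26

Answer: 26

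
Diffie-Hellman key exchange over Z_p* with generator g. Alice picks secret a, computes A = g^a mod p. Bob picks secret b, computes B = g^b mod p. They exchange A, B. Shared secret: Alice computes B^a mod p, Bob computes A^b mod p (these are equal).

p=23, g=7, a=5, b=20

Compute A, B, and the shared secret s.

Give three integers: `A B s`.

A = 7^5 mod 23  (bits of 5 = 101)
  bit 0 = 1: r = r^2 * 7 mod 23 = 1^2 * 7 = 1*7 = 7
  bit 1 = 0: r = r^2 mod 23 = 7^2 = 3
  bit 2 = 1: r = r^2 * 7 mod 23 = 3^2 * 7 = 9*7 = 17
  -> A = 17
B = 7^20 mod 23  (bits of 20 = 10100)
  bit 0 = 1: r = r^2 * 7 mod 23 = 1^2 * 7 = 1*7 = 7
  bit 1 = 0: r = r^2 mod 23 = 7^2 = 3
  bit 2 = 1: r = r^2 * 7 mod 23 = 3^2 * 7 = 9*7 = 17
  bit 3 = 0: r = r^2 mod 23 = 17^2 = 13
  bit 4 = 0: r = r^2 mod 23 = 13^2 = 8
  -> B = 8
s = B^a = 8^5 mod 23  (bits of 5 = 101)
  bit 0 = 1: r = r^2 * 8 mod 23 = 1^2 * 8 = 1*8 = 8
  bit 1 = 0: r = r^2 mod 23 = 8^2 = 18
  bit 2 = 1: r = r^2 * 8 mod 23 = 18^2 * 8 = 2*8 = 16
  -> s = B^a = 16

Answer: 17 8 16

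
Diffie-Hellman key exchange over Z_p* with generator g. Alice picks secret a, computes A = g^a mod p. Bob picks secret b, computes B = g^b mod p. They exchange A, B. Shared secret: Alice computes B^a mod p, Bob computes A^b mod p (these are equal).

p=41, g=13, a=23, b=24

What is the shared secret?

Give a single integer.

Answer: 37

Derivation:
A = 13^23 mod 41  (bits of 23 = 10111)
  bit 0 = 1: r = r^2 * 13 mod 41 = 1^2 * 13 = 1*13 = 13
  bit 1 = 0: r = r^2 mod 41 = 13^2 = 5
  bit 2 = 1: r = r^2 * 13 mod 41 = 5^2 * 13 = 25*13 = 38
  bit 3 = 1: r = r^2 * 13 mod 41 = 38^2 * 13 = 9*13 = 35
  bit 4 = 1: r = r^2 * 13 mod 41 = 35^2 * 13 = 36*13 = 17
  -> A = 17
B = 13^24 mod 41  (bits of 24 = 11000)
  bit 0 = 1: r = r^2 * 13 mod 41 = 1^2 * 13 = 1*13 = 13
  bit 1 = 1: r = r^2 * 13 mod 41 = 13^2 * 13 = 5*13 = 24
  bit 2 = 0: r = r^2 mod 41 = 24^2 = 2
  bit 3 = 0: r = r^2 mod 41 = 2^2 = 4
  bit 4 = 0: r = r^2 mod 41 = 4^2 = 16
  -> B = 16
s = B^a = 16^23 mod 41  (bits of 23 = 10111)
  bit 0 = 1: r = r^2 * 16 mod 41 = 1^2 * 16 = 1*16 = 16
  bit 1 = 0: r = r^2 mod 41 = 16^2 = 10
  bit 2 = 1: r = r^2 * 16 mod 41 = 10^2 * 16 = 18*16 = 1
  bit 3 = 1: r = r^2 * 16 mod 41 = 1^2 * 16 = 1*16 = 16
  bit 4 = 1: r = r^2 * 16 mod 41 = 16^2 * 16 = 10*16 = 37
  -> s = B^a = 37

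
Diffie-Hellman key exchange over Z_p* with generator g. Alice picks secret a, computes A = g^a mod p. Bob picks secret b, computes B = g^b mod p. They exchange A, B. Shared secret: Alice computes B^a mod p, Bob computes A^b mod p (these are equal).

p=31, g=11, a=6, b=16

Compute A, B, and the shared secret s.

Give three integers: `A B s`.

A = 11^6 mod 31  (bits of 6 = 110)
  bit 0 = 1: r = r^2 * 11 mod 31 = 1^2 * 11 = 1*11 = 11
  bit 1 = 1: r = r^2 * 11 mod 31 = 11^2 * 11 = 28*11 = 29
  bit 2 = 0: r = r^2 mod 31 = 29^2 = 4
  -> A = 4
B = 11^16 mod 31  (bits of 16 = 10000)
  bit 0 = 1: r = r^2 * 11 mod 31 = 1^2 * 11 = 1*11 = 11
  bit 1 = 0: r = r^2 mod 31 = 11^2 = 28
  bit 2 = 0: r = r^2 mod 31 = 28^2 = 9
  bit 3 = 0: r = r^2 mod 31 = 9^2 = 19
  bit 4 = 0: r = r^2 mod 31 = 19^2 = 20
  -> B = 20
s = B^a = 20^6 mod 31  (bits of 6 = 110)
  bit 0 = 1: r = r^2 * 20 mod 31 = 1^2 * 20 = 1*20 = 20
  bit 1 = 1: r = r^2 * 20 mod 31 = 20^2 * 20 = 28*20 = 2
  bit 2 = 0: r = r^2 mod 31 = 2^2 = 4
  -> s = B^a = 4

Answer: 4 20 4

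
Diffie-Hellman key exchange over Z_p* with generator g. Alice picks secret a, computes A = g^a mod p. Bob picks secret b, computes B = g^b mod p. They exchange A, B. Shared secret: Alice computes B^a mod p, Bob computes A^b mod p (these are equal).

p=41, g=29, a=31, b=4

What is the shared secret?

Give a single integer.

A = 29^31 mod 41  (bits of 31 = 11111)
  bit 0 = 1: r = r^2 * 29 mod 41 = 1^2 * 29 = 1*29 = 29
  bit 1 = 1: r = r^2 * 29 mod 41 = 29^2 * 29 = 21*29 = 35
  bit 2 = 1: r = r^2 * 29 mod 41 = 35^2 * 29 = 36*29 = 19
  bit 3 = 1: r = r^2 * 29 mod 41 = 19^2 * 29 = 33*29 = 14
  bit 4 = 1: r = r^2 * 29 mod 41 = 14^2 * 29 = 32*29 = 26
  -> A = 26
B = 29^4 mod 41  (bits of 4 = 100)
  bit 0 = 1: r = r^2 * 29 mod 41 = 1^2 * 29 = 1*29 = 29
  bit 1 = 0: r = r^2 mod 41 = 29^2 = 21
  bit 2 = 0: r = r^2 mod 41 = 21^2 = 31
  -> B = 31
s = B^a = 31^31 mod 41  (bits of 31 = 11111)
  bit 0 = 1: r = r^2 * 31 mod 41 = 1^2 * 31 = 1*31 = 31
  bit 1 = 1: r = r^2 * 31 mod 41 = 31^2 * 31 = 18*31 = 25
  bit 2 = 1: r = r^2 * 31 mod 41 = 25^2 * 31 = 10*31 = 23
  bit 3 = 1: r = r^2 * 31 mod 41 = 23^2 * 31 = 37*31 = 40
  bit 4 = 1: r = r^2 * 31 mod 41 = 40^2 * 31 = 1*31 = 31
  -> s = B^a = 31

Answer: 31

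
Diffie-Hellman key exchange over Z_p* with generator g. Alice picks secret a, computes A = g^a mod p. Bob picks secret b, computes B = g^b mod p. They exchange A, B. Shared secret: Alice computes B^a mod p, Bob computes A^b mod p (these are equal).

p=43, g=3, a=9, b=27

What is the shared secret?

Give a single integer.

A = 3^9 mod 43  (bits of 9 = 1001)
  bit 0 = 1: r = r^2 * 3 mod 43 = 1^2 * 3 = 1*3 = 3
  bit 1 = 0: r = r^2 mod 43 = 3^2 = 9
  bit 2 = 0: r = r^2 mod 43 = 9^2 = 38
  bit 3 = 1: r = r^2 * 3 mod 43 = 38^2 * 3 = 25*3 = 32
  -> A = 32
B = 3^27 mod 43  (bits of 27 = 11011)
  bit 0 = 1: r = r^2 * 3 mod 43 = 1^2 * 3 = 1*3 = 3
  bit 1 = 1: r = r^2 * 3 mod 43 = 3^2 * 3 = 9*3 = 27
  bit 2 = 0: r = r^2 mod 43 = 27^2 = 41
  bit 3 = 1: r = r^2 * 3 mod 43 = 41^2 * 3 = 4*3 = 12
  bit 4 = 1: r = r^2 * 3 mod 43 = 12^2 * 3 = 15*3 = 2
  -> B = 2
s = B^a = 2^9 mod 43  (bits of 9 = 1001)
  bit 0 = 1: r = r^2 * 2 mod 43 = 1^2 * 2 = 1*2 = 2
  bit 1 = 0: r = r^2 mod 43 = 2^2 = 4
  bit 2 = 0: r = r^2 mod 43 = 4^2 = 16
  bit 3 = 1: r = r^2 * 2 mod 43 = 16^2 * 2 = 41*2 = 39
  -> s = B^a = 39

Answer: 39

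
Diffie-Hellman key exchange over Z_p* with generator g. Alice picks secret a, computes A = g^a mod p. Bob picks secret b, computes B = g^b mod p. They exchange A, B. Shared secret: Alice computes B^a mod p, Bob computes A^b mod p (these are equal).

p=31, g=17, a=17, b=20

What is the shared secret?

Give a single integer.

A = 17^17 mod 31  (bits of 17 = 10001)
  bit 0 = 1: r = r^2 * 17 mod 31 = 1^2 * 17 = 1*17 = 17
  bit 1 = 0: r = r^2 mod 31 = 17^2 = 10
  bit 2 = 0: r = r^2 mod 31 = 10^2 = 7
  bit 3 = 0: r = r^2 mod 31 = 7^2 = 18
  bit 4 = 1: r = r^2 * 17 mod 31 = 18^2 * 17 = 14*17 = 21
  -> A = 21
B = 17^20 mod 31  (bits of 20 = 10100)
  bit 0 = 1: r = r^2 * 17 mod 31 = 1^2 * 17 = 1*17 = 17
  bit 1 = 0: r = r^2 mod 31 = 17^2 = 10
  bit 2 = 1: r = r^2 * 17 mod 31 = 10^2 * 17 = 7*17 = 26
  bit 3 = 0: r = r^2 mod 31 = 26^2 = 25
  bit 4 = 0: r = r^2 mod 31 = 25^2 = 5
  -> B = 5
s = B^a = 5^17 mod 31  (bits of 17 = 10001)
  bit 0 = 1: r = r^2 * 5 mod 31 = 1^2 * 5 = 1*5 = 5
  bit 1 = 0: r = r^2 mod 31 = 5^2 = 25
  bit 2 = 0: r = r^2 mod 31 = 25^2 = 5
  bit 3 = 0: r = r^2 mod 31 = 5^2 = 25
  bit 4 = 1: r = r^2 * 5 mod 31 = 25^2 * 5 = 5*5 = 25
  -> s = B^a = 25

Answer: 25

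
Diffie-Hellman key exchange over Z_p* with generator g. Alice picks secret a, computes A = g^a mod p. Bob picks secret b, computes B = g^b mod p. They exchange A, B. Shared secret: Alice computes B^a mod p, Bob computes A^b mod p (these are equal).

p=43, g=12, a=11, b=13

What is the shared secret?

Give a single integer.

A = 12^11 mod 43  (bits of 11 = 1011)
  bit 0 = 1: r = r^2 * 12 mod 43 = 1^2 * 12 = 1*12 = 12
  bit 1 = 0: r = r^2 mod 43 = 12^2 = 15
  bit 2 = 1: r = r^2 * 12 mod 43 = 15^2 * 12 = 10*12 = 34
  bit 3 = 1: r = r^2 * 12 mod 43 = 34^2 * 12 = 38*12 = 26
  -> A = 26
B = 12^13 mod 43  (bits of 13 = 1101)
  bit 0 = 1: r = r^2 * 12 mod 43 = 1^2 * 12 = 1*12 = 12
  bit 1 = 1: r = r^2 * 12 mod 43 = 12^2 * 12 = 15*12 = 8
  bit 2 = 0: r = r^2 mod 43 = 8^2 = 21
  bit 3 = 1: r = r^2 * 12 mod 43 = 21^2 * 12 = 11*12 = 3
  -> B = 3
s = B^a = 3^11 mod 43  (bits of 11 = 1011)
  bit 0 = 1: r = r^2 * 3 mod 43 = 1^2 * 3 = 1*3 = 3
  bit 1 = 0: r = r^2 mod 43 = 3^2 = 9
  bit 2 = 1: r = r^2 * 3 mod 43 = 9^2 * 3 = 38*3 = 28
  bit 3 = 1: r = r^2 * 3 mod 43 = 28^2 * 3 = 10*3 = 30
  -> s = B^a = 30

Answer: 30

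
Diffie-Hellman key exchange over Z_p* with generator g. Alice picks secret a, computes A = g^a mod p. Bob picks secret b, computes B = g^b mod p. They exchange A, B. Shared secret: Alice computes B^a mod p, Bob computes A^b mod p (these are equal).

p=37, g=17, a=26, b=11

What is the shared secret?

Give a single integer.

Answer: 21

Derivation:
A = 17^26 mod 37  (bits of 26 = 11010)
  bit 0 = 1: r = r^2 * 17 mod 37 = 1^2 * 17 = 1*17 = 17
  bit 1 = 1: r = r^2 * 17 mod 37 = 17^2 * 17 = 30*17 = 29
  bit 2 = 0: r = r^2 mod 37 = 29^2 = 27
  bit 3 = 1: r = r^2 * 17 mod 37 = 27^2 * 17 = 26*17 = 35
  bit 4 = 0: r = r^2 mod 37 = 35^2 = 4
  -> A = 4
B = 17^11 mod 37  (bits of 11 = 1011)
  bit 0 = 1: r = r^2 * 17 mod 37 = 1^2 * 17 = 1*17 = 17
  bit 1 = 0: r = r^2 mod 37 = 17^2 = 30
  bit 2 = 1: r = r^2 * 17 mod 37 = 30^2 * 17 = 12*17 = 19
  bit 3 = 1: r = r^2 * 17 mod 37 = 19^2 * 17 = 28*17 = 32
  -> B = 32
s = B^a = 32^26 mod 37  (bits of 26 = 11010)
  bit 0 = 1: r = r^2 * 32 mod 37 = 1^2 * 32 = 1*32 = 32
  bit 1 = 1: r = r^2 * 32 mod 37 = 32^2 * 32 = 25*32 = 23
  bit 2 = 0: r = r^2 mod 37 = 23^2 = 11
  bit 3 = 1: r = r^2 * 32 mod 37 = 11^2 * 32 = 10*32 = 24
  bit 4 = 0: r = r^2 mod 37 = 24^2 = 21
  -> s = B^a = 21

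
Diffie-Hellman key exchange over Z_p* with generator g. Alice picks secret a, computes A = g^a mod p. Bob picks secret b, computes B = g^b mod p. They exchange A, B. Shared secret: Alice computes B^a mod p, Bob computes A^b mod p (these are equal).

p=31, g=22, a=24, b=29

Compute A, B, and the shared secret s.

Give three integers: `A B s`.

A = 22^24 mod 31  (bits of 24 = 11000)
  bit 0 = 1: r = r^2 * 22 mod 31 = 1^2 * 22 = 1*22 = 22
  bit 1 = 1: r = r^2 * 22 mod 31 = 22^2 * 22 = 19*22 = 15
  bit 2 = 0: r = r^2 mod 31 = 15^2 = 8
  bit 3 = 0: r = r^2 mod 31 = 8^2 = 2
  bit 4 = 0: r = r^2 mod 31 = 2^2 = 4
  -> A = 4
B = 22^29 mod 31  (bits of 29 = 11101)
  bit 0 = 1: r = r^2 * 22 mod 31 = 1^2 * 22 = 1*22 = 22
  bit 1 = 1: r = r^2 * 22 mod 31 = 22^2 * 22 = 19*22 = 15
  bit 2 = 1: r = r^2 * 22 mod 31 = 15^2 * 22 = 8*22 = 21
  bit 3 = 0: r = r^2 mod 31 = 21^2 = 7
  bit 4 = 1: r = r^2 * 22 mod 31 = 7^2 * 22 = 18*22 = 24
  -> B = 24
s = B^a = 24^24 mod 31  (bits of 24 = 11000)
  bit 0 = 1: r = r^2 * 24 mod 31 = 1^2 * 24 = 1*24 = 24
  bit 1 = 1: r = r^2 * 24 mod 31 = 24^2 * 24 = 18*24 = 29
  bit 2 = 0: r = r^2 mod 31 = 29^2 = 4
  bit 3 = 0: r = r^2 mod 31 = 4^2 = 16
  bit 4 = 0: r = r^2 mod 31 = 16^2 = 8
  -> s = B^a = 8

Answer: 4 24 8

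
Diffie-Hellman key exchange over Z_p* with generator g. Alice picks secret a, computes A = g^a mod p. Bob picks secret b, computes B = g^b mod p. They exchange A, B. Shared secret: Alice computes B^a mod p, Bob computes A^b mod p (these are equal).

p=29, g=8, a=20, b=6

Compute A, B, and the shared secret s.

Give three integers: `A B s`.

Answer: 16 13 20

Derivation:
A = 8^20 mod 29  (bits of 20 = 10100)
  bit 0 = 1: r = r^2 * 8 mod 29 = 1^2 * 8 = 1*8 = 8
  bit 1 = 0: r = r^2 mod 29 = 8^2 = 6
  bit 2 = 1: r = r^2 * 8 mod 29 = 6^2 * 8 = 7*8 = 27
  bit 3 = 0: r = r^2 mod 29 = 27^2 = 4
  bit 4 = 0: r = r^2 mod 29 = 4^2 = 16
  -> A = 16
B = 8^6 mod 29  (bits of 6 = 110)
  bit 0 = 1: r = r^2 * 8 mod 29 = 1^2 * 8 = 1*8 = 8
  bit 1 = 1: r = r^2 * 8 mod 29 = 8^2 * 8 = 6*8 = 19
  bit 2 = 0: r = r^2 mod 29 = 19^2 = 13
  -> B = 13
s = B^a = 13^20 mod 29  (bits of 20 = 10100)
  bit 0 = 1: r = r^2 * 13 mod 29 = 1^2 * 13 = 1*13 = 13
  bit 1 = 0: r = r^2 mod 29 = 13^2 = 24
  bit 2 = 1: r = r^2 * 13 mod 29 = 24^2 * 13 = 25*13 = 6
  bit 3 = 0: r = r^2 mod 29 = 6^2 = 7
  bit 4 = 0: r = r^2 mod 29 = 7^2 = 20
  -> s = B^a = 20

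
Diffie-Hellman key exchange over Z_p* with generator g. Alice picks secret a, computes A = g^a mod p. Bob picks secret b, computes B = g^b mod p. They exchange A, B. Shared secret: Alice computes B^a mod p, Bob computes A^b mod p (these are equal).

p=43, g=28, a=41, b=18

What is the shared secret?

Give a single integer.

Answer: 21

Derivation:
A = 28^41 mod 43  (bits of 41 = 101001)
  bit 0 = 1: r = r^2 * 28 mod 43 = 1^2 * 28 = 1*28 = 28
  bit 1 = 0: r = r^2 mod 43 = 28^2 = 10
  bit 2 = 1: r = r^2 * 28 mod 43 = 10^2 * 28 = 14*28 = 5
  bit 3 = 0: r = r^2 mod 43 = 5^2 = 25
  bit 4 = 0: r = r^2 mod 43 = 25^2 = 23
  bit 5 = 1: r = r^2 * 28 mod 43 = 23^2 * 28 = 13*28 = 20
  -> A = 20
B = 28^18 mod 43  (bits of 18 = 10010)
  bit 0 = 1: r = r^2 * 28 mod 43 = 1^2 * 28 = 1*28 = 28
  bit 1 = 0: r = r^2 mod 43 = 28^2 = 10
  bit 2 = 0: r = r^2 mod 43 = 10^2 = 14
  bit 3 = 1: r = r^2 * 28 mod 43 = 14^2 * 28 = 24*28 = 27
  bit 4 = 0: r = r^2 mod 43 = 27^2 = 41
  -> B = 41
s = B^a = 41^41 mod 43  (bits of 41 = 101001)
  bit 0 = 1: r = r^2 * 41 mod 43 = 1^2 * 41 = 1*41 = 41
  bit 1 = 0: r = r^2 mod 43 = 41^2 = 4
  bit 2 = 1: r = r^2 * 41 mod 43 = 4^2 * 41 = 16*41 = 11
  bit 3 = 0: r = r^2 mod 43 = 11^2 = 35
  bit 4 = 0: r = r^2 mod 43 = 35^2 = 21
  bit 5 = 1: r = r^2 * 41 mod 43 = 21^2 * 41 = 11*41 = 21
  -> s = B^a = 21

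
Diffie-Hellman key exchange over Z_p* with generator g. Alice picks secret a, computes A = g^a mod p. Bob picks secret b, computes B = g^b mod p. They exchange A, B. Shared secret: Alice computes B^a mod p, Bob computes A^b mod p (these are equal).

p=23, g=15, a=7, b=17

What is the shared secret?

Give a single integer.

A = 15^7 mod 23  (bits of 7 = 111)
  bit 0 = 1: r = r^2 * 15 mod 23 = 1^2 * 15 = 1*15 = 15
  bit 1 = 1: r = r^2 * 15 mod 23 = 15^2 * 15 = 18*15 = 17
  bit 2 = 1: r = r^2 * 15 mod 23 = 17^2 * 15 = 13*15 = 11
  -> A = 11
B = 15^17 mod 23  (bits of 17 = 10001)
  bit 0 = 1: r = r^2 * 15 mod 23 = 1^2 * 15 = 1*15 = 15
  bit 1 = 0: r = r^2 mod 23 = 15^2 = 18
  bit 2 = 0: r = r^2 mod 23 = 18^2 = 2
  bit 3 = 0: r = r^2 mod 23 = 2^2 = 4
  bit 4 = 1: r = r^2 * 15 mod 23 = 4^2 * 15 = 16*15 = 10
  -> B = 10
s = B^a = 10^7 mod 23  (bits of 7 = 111)
  bit 0 = 1: r = r^2 * 10 mod 23 = 1^2 * 10 = 1*10 = 10
  bit 1 = 1: r = r^2 * 10 mod 23 = 10^2 * 10 = 8*10 = 11
  bit 2 = 1: r = r^2 * 10 mod 23 = 11^2 * 10 = 6*10 = 14
  -> s = B^a = 14

Answer: 14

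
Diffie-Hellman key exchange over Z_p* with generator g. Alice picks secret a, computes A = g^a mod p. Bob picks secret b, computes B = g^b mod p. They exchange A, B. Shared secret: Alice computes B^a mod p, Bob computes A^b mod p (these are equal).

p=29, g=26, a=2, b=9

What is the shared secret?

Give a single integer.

A = 26^2 mod 29  (bits of 2 = 10)
  bit 0 = 1: r = r^2 * 26 mod 29 = 1^2 * 26 = 1*26 = 26
  bit 1 = 0: r = r^2 mod 29 = 26^2 = 9
  -> A = 9
B = 26^9 mod 29  (bits of 9 = 1001)
  bit 0 = 1: r = r^2 * 26 mod 29 = 1^2 * 26 = 1*26 = 26
  bit 1 = 0: r = r^2 mod 29 = 26^2 = 9
  bit 2 = 0: r = r^2 mod 29 = 9^2 = 23
  bit 3 = 1: r = r^2 * 26 mod 29 = 23^2 * 26 = 7*26 = 8
  -> B = 8
s = B^a = 8^2 mod 29  (bits of 2 = 10)
  bit 0 = 1: r = r^2 * 8 mod 29 = 1^2 * 8 = 1*8 = 8
  bit 1 = 0: r = r^2 mod 29 = 8^2 = 6
  -> s = B^a = 6

Answer: 6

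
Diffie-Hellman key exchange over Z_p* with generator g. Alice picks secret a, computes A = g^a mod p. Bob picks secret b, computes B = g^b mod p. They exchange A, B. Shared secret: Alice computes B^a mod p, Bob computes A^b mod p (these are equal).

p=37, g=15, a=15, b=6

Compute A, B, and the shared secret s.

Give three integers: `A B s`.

A = 15^15 mod 37  (bits of 15 = 1111)
  bit 0 = 1: r = r^2 * 15 mod 37 = 1^2 * 15 = 1*15 = 15
  bit 1 = 1: r = r^2 * 15 mod 37 = 15^2 * 15 = 3*15 = 8
  bit 2 = 1: r = r^2 * 15 mod 37 = 8^2 * 15 = 27*15 = 35
  bit 3 = 1: r = r^2 * 15 mod 37 = 35^2 * 15 = 4*15 = 23
  -> A = 23
B = 15^6 mod 37  (bits of 6 = 110)
  bit 0 = 1: r = r^2 * 15 mod 37 = 1^2 * 15 = 1*15 = 15
  bit 1 = 1: r = r^2 * 15 mod 37 = 15^2 * 15 = 3*15 = 8
  bit 2 = 0: r = r^2 mod 37 = 8^2 = 27
  -> B = 27
s = B^a = 27^15 mod 37  (bits of 15 = 1111)
  bit 0 = 1: r = r^2 * 27 mod 37 = 1^2 * 27 = 1*27 = 27
  bit 1 = 1: r = r^2 * 27 mod 37 = 27^2 * 27 = 26*27 = 36
  bit 2 = 1: r = r^2 * 27 mod 37 = 36^2 * 27 = 1*27 = 27
  bit 3 = 1: r = r^2 * 27 mod 37 = 27^2 * 27 = 26*27 = 36
  -> s = B^a = 36

Answer: 23 27 36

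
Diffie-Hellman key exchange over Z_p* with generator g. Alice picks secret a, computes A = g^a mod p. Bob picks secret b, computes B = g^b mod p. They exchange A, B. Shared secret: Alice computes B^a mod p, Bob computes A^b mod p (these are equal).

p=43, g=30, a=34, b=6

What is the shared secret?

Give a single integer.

Answer: 35

Derivation:
A = 30^34 mod 43  (bits of 34 = 100010)
  bit 0 = 1: r = r^2 * 30 mod 43 = 1^2 * 30 = 1*30 = 30
  bit 1 = 0: r = r^2 mod 43 = 30^2 = 40
  bit 2 = 0: r = r^2 mod 43 = 40^2 = 9
  bit 3 = 0: r = r^2 mod 43 = 9^2 = 38
  bit 4 = 1: r = r^2 * 30 mod 43 = 38^2 * 30 = 25*30 = 19
  bit 5 = 0: r = r^2 mod 43 = 19^2 = 17
  -> A = 17
B = 30^6 mod 43  (bits of 6 = 110)
  bit 0 = 1: r = r^2 * 30 mod 43 = 1^2 * 30 = 1*30 = 30
  bit 1 = 1: r = r^2 * 30 mod 43 = 30^2 * 30 = 40*30 = 39
  bit 2 = 0: r = r^2 mod 43 = 39^2 = 16
  -> B = 16
s = B^a = 16^34 mod 43  (bits of 34 = 100010)
  bit 0 = 1: r = r^2 * 16 mod 43 = 1^2 * 16 = 1*16 = 16
  bit 1 = 0: r = r^2 mod 43 = 16^2 = 41
  bit 2 = 0: r = r^2 mod 43 = 41^2 = 4
  bit 3 = 0: r = r^2 mod 43 = 4^2 = 16
  bit 4 = 1: r = r^2 * 16 mod 43 = 16^2 * 16 = 41*16 = 11
  bit 5 = 0: r = r^2 mod 43 = 11^2 = 35
  -> s = B^a = 35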